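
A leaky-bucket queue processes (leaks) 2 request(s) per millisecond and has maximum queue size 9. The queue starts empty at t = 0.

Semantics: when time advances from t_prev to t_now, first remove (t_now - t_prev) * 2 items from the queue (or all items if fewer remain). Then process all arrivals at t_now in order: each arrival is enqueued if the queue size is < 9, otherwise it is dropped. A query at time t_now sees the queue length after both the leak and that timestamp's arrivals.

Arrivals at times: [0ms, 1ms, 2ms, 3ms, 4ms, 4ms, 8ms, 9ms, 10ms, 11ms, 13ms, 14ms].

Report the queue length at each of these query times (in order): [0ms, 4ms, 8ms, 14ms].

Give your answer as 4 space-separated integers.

Answer: 1 2 1 1

Derivation:
Queue lengths at query times:
  query t=0ms: backlog = 1
  query t=4ms: backlog = 2
  query t=8ms: backlog = 1
  query t=14ms: backlog = 1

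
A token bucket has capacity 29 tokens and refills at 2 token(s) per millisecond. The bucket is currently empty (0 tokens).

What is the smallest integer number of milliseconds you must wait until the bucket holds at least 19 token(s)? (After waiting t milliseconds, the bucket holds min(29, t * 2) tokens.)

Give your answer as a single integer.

Need t * 2 >= 19, so t >= 19/2.
Smallest integer t = ceil(19/2) = 10.

Answer: 10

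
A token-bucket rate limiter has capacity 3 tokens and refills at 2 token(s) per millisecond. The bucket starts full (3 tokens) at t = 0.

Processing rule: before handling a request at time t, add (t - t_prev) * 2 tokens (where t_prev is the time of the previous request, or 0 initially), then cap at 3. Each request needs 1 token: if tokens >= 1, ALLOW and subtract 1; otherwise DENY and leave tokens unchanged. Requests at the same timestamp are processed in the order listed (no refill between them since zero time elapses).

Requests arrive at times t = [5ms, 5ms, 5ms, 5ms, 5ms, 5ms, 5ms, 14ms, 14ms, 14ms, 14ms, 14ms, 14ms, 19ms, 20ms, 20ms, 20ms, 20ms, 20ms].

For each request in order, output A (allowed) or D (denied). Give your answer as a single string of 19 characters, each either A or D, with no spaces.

Answer: AAADDDDAAADDDAAAADD

Derivation:
Simulating step by step:
  req#1 t=5ms: ALLOW
  req#2 t=5ms: ALLOW
  req#3 t=5ms: ALLOW
  req#4 t=5ms: DENY
  req#5 t=5ms: DENY
  req#6 t=5ms: DENY
  req#7 t=5ms: DENY
  req#8 t=14ms: ALLOW
  req#9 t=14ms: ALLOW
  req#10 t=14ms: ALLOW
  req#11 t=14ms: DENY
  req#12 t=14ms: DENY
  req#13 t=14ms: DENY
  req#14 t=19ms: ALLOW
  req#15 t=20ms: ALLOW
  req#16 t=20ms: ALLOW
  req#17 t=20ms: ALLOW
  req#18 t=20ms: DENY
  req#19 t=20ms: DENY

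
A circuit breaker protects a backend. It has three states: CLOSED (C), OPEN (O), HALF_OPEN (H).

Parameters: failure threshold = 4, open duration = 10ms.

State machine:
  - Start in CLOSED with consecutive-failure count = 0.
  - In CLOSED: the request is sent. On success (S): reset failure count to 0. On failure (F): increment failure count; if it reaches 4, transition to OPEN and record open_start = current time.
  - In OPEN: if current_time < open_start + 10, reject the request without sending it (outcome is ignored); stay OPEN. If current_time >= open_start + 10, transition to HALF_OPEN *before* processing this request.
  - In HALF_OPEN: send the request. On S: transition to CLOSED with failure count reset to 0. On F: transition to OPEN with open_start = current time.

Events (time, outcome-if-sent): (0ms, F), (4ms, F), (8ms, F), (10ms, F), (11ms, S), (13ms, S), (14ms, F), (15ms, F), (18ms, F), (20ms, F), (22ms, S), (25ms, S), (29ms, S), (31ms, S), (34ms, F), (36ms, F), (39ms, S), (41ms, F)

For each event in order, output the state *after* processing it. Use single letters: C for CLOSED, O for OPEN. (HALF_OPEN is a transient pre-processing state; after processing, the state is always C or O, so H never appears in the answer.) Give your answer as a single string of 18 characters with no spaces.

Answer: CCCOOOOOOOOOOCCCCC

Derivation:
State after each event:
  event#1 t=0ms outcome=F: state=CLOSED
  event#2 t=4ms outcome=F: state=CLOSED
  event#3 t=8ms outcome=F: state=CLOSED
  event#4 t=10ms outcome=F: state=OPEN
  event#5 t=11ms outcome=S: state=OPEN
  event#6 t=13ms outcome=S: state=OPEN
  event#7 t=14ms outcome=F: state=OPEN
  event#8 t=15ms outcome=F: state=OPEN
  event#9 t=18ms outcome=F: state=OPEN
  event#10 t=20ms outcome=F: state=OPEN
  event#11 t=22ms outcome=S: state=OPEN
  event#12 t=25ms outcome=S: state=OPEN
  event#13 t=29ms outcome=S: state=OPEN
  event#14 t=31ms outcome=S: state=CLOSED
  event#15 t=34ms outcome=F: state=CLOSED
  event#16 t=36ms outcome=F: state=CLOSED
  event#17 t=39ms outcome=S: state=CLOSED
  event#18 t=41ms outcome=F: state=CLOSED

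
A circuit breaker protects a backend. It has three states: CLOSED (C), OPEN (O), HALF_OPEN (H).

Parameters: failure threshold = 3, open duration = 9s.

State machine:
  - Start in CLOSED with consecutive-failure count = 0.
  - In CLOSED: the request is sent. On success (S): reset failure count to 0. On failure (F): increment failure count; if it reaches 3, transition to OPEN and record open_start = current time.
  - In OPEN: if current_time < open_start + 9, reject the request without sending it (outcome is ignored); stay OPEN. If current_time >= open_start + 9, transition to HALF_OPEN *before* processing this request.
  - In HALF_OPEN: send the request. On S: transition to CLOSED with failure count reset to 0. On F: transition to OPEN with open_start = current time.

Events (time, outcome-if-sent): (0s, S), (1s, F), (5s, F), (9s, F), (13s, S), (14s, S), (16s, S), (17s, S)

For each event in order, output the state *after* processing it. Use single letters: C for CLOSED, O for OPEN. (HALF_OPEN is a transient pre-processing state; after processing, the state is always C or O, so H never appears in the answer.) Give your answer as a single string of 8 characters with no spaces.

Answer: CCCOOOOO

Derivation:
State after each event:
  event#1 t=0s outcome=S: state=CLOSED
  event#2 t=1s outcome=F: state=CLOSED
  event#3 t=5s outcome=F: state=CLOSED
  event#4 t=9s outcome=F: state=OPEN
  event#5 t=13s outcome=S: state=OPEN
  event#6 t=14s outcome=S: state=OPEN
  event#7 t=16s outcome=S: state=OPEN
  event#8 t=17s outcome=S: state=OPEN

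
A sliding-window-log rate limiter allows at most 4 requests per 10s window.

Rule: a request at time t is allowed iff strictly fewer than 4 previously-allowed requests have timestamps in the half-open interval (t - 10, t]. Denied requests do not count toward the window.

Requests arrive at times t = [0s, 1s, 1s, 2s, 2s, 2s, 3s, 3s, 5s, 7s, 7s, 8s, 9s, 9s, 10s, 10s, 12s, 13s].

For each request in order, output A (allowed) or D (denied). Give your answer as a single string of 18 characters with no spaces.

Tracking allowed requests in the window:
  req#1 t=0s: ALLOW
  req#2 t=1s: ALLOW
  req#3 t=1s: ALLOW
  req#4 t=2s: ALLOW
  req#5 t=2s: DENY
  req#6 t=2s: DENY
  req#7 t=3s: DENY
  req#8 t=3s: DENY
  req#9 t=5s: DENY
  req#10 t=7s: DENY
  req#11 t=7s: DENY
  req#12 t=8s: DENY
  req#13 t=9s: DENY
  req#14 t=9s: DENY
  req#15 t=10s: ALLOW
  req#16 t=10s: DENY
  req#17 t=12s: ALLOW
  req#18 t=13s: ALLOW

Answer: AAAADDDDDDDDDDADAA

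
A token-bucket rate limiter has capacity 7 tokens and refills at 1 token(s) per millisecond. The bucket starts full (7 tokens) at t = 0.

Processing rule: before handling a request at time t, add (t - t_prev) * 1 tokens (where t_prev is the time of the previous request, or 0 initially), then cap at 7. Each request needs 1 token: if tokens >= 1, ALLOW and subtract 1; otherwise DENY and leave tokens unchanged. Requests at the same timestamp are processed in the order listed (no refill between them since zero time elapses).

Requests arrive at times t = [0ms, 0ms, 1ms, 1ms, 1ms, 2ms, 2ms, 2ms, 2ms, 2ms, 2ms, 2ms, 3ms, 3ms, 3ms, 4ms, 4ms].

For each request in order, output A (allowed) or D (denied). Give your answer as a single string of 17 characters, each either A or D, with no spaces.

Answer: AAAAAAAAADDDADDAD

Derivation:
Simulating step by step:
  req#1 t=0ms: ALLOW
  req#2 t=0ms: ALLOW
  req#3 t=1ms: ALLOW
  req#4 t=1ms: ALLOW
  req#5 t=1ms: ALLOW
  req#6 t=2ms: ALLOW
  req#7 t=2ms: ALLOW
  req#8 t=2ms: ALLOW
  req#9 t=2ms: ALLOW
  req#10 t=2ms: DENY
  req#11 t=2ms: DENY
  req#12 t=2ms: DENY
  req#13 t=3ms: ALLOW
  req#14 t=3ms: DENY
  req#15 t=3ms: DENY
  req#16 t=4ms: ALLOW
  req#17 t=4ms: DENY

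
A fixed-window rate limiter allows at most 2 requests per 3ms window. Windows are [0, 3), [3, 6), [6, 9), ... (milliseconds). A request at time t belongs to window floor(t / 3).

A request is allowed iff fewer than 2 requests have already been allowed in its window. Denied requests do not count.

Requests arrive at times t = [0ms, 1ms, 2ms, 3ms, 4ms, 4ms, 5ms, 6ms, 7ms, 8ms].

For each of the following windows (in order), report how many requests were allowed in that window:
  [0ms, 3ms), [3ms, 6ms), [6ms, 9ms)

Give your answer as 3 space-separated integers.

Answer: 2 2 2

Derivation:
Processing requests:
  req#1 t=0ms (window 0): ALLOW
  req#2 t=1ms (window 0): ALLOW
  req#3 t=2ms (window 0): DENY
  req#4 t=3ms (window 1): ALLOW
  req#5 t=4ms (window 1): ALLOW
  req#6 t=4ms (window 1): DENY
  req#7 t=5ms (window 1): DENY
  req#8 t=6ms (window 2): ALLOW
  req#9 t=7ms (window 2): ALLOW
  req#10 t=8ms (window 2): DENY

Allowed counts by window: 2 2 2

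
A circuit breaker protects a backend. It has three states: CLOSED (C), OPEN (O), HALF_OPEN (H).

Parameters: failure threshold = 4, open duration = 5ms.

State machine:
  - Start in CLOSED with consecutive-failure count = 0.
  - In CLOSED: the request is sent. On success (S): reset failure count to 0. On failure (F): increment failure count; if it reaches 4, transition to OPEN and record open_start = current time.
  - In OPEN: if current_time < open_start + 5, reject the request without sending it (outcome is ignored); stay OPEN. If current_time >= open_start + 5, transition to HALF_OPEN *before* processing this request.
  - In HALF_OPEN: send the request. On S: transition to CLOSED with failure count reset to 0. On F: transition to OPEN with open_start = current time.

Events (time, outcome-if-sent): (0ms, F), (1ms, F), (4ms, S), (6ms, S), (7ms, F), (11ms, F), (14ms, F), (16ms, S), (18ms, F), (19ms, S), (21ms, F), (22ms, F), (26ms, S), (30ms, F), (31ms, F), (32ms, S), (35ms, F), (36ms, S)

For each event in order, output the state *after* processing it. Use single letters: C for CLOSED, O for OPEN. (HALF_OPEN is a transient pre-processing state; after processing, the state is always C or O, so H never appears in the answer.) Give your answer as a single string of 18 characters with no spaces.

Answer: CCCCCCCCCCCCCCCCCC

Derivation:
State after each event:
  event#1 t=0ms outcome=F: state=CLOSED
  event#2 t=1ms outcome=F: state=CLOSED
  event#3 t=4ms outcome=S: state=CLOSED
  event#4 t=6ms outcome=S: state=CLOSED
  event#5 t=7ms outcome=F: state=CLOSED
  event#6 t=11ms outcome=F: state=CLOSED
  event#7 t=14ms outcome=F: state=CLOSED
  event#8 t=16ms outcome=S: state=CLOSED
  event#9 t=18ms outcome=F: state=CLOSED
  event#10 t=19ms outcome=S: state=CLOSED
  event#11 t=21ms outcome=F: state=CLOSED
  event#12 t=22ms outcome=F: state=CLOSED
  event#13 t=26ms outcome=S: state=CLOSED
  event#14 t=30ms outcome=F: state=CLOSED
  event#15 t=31ms outcome=F: state=CLOSED
  event#16 t=32ms outcome=S: state=CLOSED
  event#17 t=35ms outcome=F: state=CLOSED
  event#18 t=36ms outcome=S: state=CLOSED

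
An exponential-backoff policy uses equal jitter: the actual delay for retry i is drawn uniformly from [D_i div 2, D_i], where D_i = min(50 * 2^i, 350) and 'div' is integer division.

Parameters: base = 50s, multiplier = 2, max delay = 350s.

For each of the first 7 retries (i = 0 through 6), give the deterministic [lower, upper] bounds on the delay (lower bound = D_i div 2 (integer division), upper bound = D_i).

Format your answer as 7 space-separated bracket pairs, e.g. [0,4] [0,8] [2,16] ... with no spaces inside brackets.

Answer: [25,50] [50,100] [100,200] [175,350] [175,350] [175,350] [175,350]

Derivation:
Computing bounds per retry:
  i=0: D_i=min(50*2^0,350)=50, bounds=[25,50]
  i=1: D_i=min(50*2^1,350)=100, bounds=[50,100]
  i=2: D_i=min(50*2^2,350)=200, bounds=[100,200]
  i=3: D_i=min(50*2^3,350)=350, bounds=[175,350]
  i=4: D_i=min(50*2^4,350)=350, bounds=[175,350]
  i=5: D_i=min(50*2^5,350)=350, bounds=[175,350]
  i=6: D_i=min(50*2^6,350)=350, bounds=[175,350]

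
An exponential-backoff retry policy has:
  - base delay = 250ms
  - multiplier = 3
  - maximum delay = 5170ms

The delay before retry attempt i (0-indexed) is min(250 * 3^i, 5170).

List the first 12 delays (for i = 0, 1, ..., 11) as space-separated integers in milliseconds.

Computing each delay:
  i=0: min(250*3^0, 5170) = 250
  i=1: min(250*3^1, 5170) = 750
  i=2: min(250*3^2, 5170) = 2250
  i=3: min(250*3^3, 5170) = 5170
  i=4: min(250*3^4, 5170) = 5170
  i=5: min(250*3^5, 5170) = 5170
  i=6: min(250*3^6, 5170) = 5170
  i=7: min(250*3^7, 5170) = 5170
  i=8: min(250*3^8, 5170) = 5170
  i=9: min(250*3^9, 5170) = 5170
  i=10: min(250*3^10, 5170) = 5170
  i=11: min(250*3^11, 5170) = 5170

Answer: 250 750 2250 5170 5170 5170 5170 5170 5170 5170 5170 5170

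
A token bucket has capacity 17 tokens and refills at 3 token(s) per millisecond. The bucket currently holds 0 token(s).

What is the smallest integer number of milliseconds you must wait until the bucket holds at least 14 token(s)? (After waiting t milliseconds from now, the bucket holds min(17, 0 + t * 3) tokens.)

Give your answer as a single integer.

Answer: 5

Derivation:
Need 0 + t * 3 >= 14, so t >= 14/3.
Smallest integer t = ceil(14/3) = 5.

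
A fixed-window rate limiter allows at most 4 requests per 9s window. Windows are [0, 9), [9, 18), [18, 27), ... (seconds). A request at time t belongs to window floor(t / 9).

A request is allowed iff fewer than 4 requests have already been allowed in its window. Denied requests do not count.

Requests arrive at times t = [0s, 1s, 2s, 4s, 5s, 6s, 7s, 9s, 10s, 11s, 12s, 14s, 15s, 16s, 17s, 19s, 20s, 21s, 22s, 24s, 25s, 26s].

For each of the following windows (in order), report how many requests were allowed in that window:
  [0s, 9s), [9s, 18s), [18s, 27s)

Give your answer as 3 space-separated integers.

Answer: 4 4 4

Derivation:
Processing requests:
  req#1 t=0s (window 0): ALLOW
  req#2 t=1s (window 0): ALLOW
  req#3 t=2s (window 0): ALLOW
  req#4 t=4s (window 0): ALLOW
  req#5 t=5s (window 0): DENY
  req#6 t=6s (window 0): DENY
  req#7 t=7s (window 0): DENY
  req#8 t=9s (window 1): ALLOW
  req#9 t=10s (window 1): ALLOW
  req#10 t=11s (window 1): ALLOW
  req#11 t=12s (window 1): ALLOW
  req#12 t=14s (window 1): DENY
  req#13 t=15s (window 1): DENY
  req#14 t=16s (window 1): DENY
  req#15 t=17s (window 1): DENY
  req#16 t=19s (window 2): ALLOW
  req#17 t=20s (window 2): ALLOW
  req#18 t=21s (window 2): ALLOW
  req#19 t=22s (window 2): ALLOW
  req#20 t=24s (window 2): DENY
  req#21 t=25s (window 2): DENY
  req#22 t=26s (window 2): DENY

Allowed counts by window: 4 4 4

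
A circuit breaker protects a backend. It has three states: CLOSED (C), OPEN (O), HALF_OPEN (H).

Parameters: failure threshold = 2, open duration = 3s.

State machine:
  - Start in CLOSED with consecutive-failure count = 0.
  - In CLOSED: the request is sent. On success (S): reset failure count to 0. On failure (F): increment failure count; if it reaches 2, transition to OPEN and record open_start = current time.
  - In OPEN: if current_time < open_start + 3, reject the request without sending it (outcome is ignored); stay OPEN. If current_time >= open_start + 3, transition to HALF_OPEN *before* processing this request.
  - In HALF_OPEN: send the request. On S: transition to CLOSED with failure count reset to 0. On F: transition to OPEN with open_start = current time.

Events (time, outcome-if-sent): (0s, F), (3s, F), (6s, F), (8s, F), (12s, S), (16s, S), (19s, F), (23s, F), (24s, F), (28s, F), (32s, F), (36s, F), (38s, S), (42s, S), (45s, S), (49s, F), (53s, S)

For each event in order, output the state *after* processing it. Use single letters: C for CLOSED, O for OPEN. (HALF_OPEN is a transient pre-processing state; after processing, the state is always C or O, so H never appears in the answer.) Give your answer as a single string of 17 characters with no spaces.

State after each event:
  event#1 t=0s outcome=F: state=CLOSED
  event#2 t=3s outcome=F: state=OPEN
  event#3 t=6s outcome=F: state=OPEN
  event#4 t=8s outcome=F: state=OPEN
  event#5 t=12s outcome=S: state=CLOSED
  event#6 t=16s outcome=S: state=CLOSED
  event#7 t=19s outcome=F: state=CLOSED
  event#8 t=23s outcome=F: state=OPEN
  event#9 t=24s outcome=F: state=OPEN
  event#10 t=28s outcome=F: state=OPEN
  event#11 t=32s outcome=F: state=OPEN
  event#12 t=36s outcome=F: state=OPEN
  event#13 t=38s outcome=S: state=OPEN
  event#14 t=42s outcome=S: state=CLOSED
  event#15 t=45s outcome=S: state=CLOSED
  event#16 t=49s outcome=F: state=CLOSED
  event#17 t=53s outcome=S: state=CLOSED

Answer: COOOCCCOOOOOOCCCC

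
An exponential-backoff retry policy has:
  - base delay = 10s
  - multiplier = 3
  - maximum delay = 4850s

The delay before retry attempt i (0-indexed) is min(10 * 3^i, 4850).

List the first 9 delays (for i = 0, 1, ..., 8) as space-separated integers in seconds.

Computing each delay:
  i=0: min(10*3^0, 4850) = 10
  i=1: min(10*3^1, 4850) = 30
  i=2: min(10*3^2, 4850) = 90
  i=3: min(10*3^3, 4850) = 270
  i=4: min(10*3^4, 4850) = 810
  i=5: min(10*3^5, 4850) = 2430
  i=6: min(10*3^6, 4850) = 4850
  i=7: min(10*3^7, 4850) = 4850
  i=8: min(10*3^8, 4850) = 4850

Answer: 10 30 90 270 810 2430 4850 4850 4850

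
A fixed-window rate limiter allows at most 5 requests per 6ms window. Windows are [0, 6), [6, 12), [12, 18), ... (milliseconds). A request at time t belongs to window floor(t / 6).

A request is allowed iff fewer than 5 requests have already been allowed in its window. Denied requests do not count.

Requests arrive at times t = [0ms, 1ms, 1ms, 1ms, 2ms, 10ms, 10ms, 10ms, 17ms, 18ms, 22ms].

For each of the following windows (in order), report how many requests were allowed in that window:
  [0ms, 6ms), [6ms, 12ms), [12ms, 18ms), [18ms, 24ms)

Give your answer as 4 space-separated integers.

Processing requests:
  req#1 t=0ms (window 0): ALLOW
  req#2 t=1ms (window 0): ALLOW
  req#3 t=1ms (window 0): ALLOW
  req#4 t=1ms (window 0): ALLOW
  req#5 t=2ms (window 0): ALLOW
  req#6 t=10ms (window 1): ALLOW
  req#7 t=10ms (window 1): ALLOW
  req#8 t=10ms (window 1): ALLOW
  req#9 t=17ms (window 2): ALLOW
  req#10 t=18ms (window 3): ALLOW
  req#11 t=22ms (window 3): ALLOW

Allowed counts by window: 5 3 1 2

Answer: 5 3 1 2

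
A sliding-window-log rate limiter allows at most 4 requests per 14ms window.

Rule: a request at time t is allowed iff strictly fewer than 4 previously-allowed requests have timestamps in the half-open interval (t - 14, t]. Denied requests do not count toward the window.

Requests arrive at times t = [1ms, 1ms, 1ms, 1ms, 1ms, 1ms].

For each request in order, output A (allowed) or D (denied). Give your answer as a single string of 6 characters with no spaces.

Answer: AAAADD

Derivation:
Tracking allowed requests in the window:
  req#1 t=1ms: ALLOW
  req#2 t=1ms: ALLOW
  req#3 t=1ms: ALLOW
  req#4 t=1ms: ALLOW
  req#5 t=1ms: DENY
  req#6 t=1ms: DENY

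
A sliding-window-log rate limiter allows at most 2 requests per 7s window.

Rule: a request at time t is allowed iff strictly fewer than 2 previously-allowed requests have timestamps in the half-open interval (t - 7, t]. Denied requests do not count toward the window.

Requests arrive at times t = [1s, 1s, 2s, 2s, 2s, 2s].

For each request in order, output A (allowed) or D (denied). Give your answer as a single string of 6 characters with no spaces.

Answer: AADDDD

Derivation:
Tracking allowed requests in the window:
  req#1 t=1s: ALLOW
  req#2 t=1s: ALLOW
  req#3 t=2s: DENY
  req#4 t=2s: DENY
  req#5 t=2s: DENY
  req#6 t=2s: DENY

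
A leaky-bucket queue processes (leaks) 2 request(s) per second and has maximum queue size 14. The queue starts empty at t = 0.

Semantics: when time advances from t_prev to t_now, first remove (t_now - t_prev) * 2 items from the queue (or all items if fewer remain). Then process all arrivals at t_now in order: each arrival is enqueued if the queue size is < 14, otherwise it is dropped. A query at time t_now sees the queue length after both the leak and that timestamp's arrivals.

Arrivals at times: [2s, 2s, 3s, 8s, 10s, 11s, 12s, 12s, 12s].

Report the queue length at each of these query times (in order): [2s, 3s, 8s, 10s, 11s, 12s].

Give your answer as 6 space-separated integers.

Queue lengths at query times:
  query t=2s: backlog = 2
  query t=3s: backlog = 1
  query t=8s: backlog = 1
  query t=10s: backlog = 1
  query t=11s: backlog = 1
  query t=12s: backlog = 3

Answer: 2 1 1 1 1 3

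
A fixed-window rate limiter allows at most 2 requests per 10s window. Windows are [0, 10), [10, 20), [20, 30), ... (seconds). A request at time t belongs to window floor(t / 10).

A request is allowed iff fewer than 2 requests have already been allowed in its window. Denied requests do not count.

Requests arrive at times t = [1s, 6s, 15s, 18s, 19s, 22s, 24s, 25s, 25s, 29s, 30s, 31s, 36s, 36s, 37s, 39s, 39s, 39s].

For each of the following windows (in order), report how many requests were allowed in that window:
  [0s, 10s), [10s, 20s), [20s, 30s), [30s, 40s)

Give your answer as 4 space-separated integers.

Processing requests:
  req#1 t=1s (window 0): ALLOW
  req#2 t=6s (window 0): ALLOW
  req#3 t=15s (window 1): ALLOW
  req#4 t=18s (window 1): ALLOW
  req#5 t=19s (window 1): DENY
  req#6 t=22s (window 2): ALLOW
  req#7 t=24s (window 2): ALLOW
  req#8 t=25s (window 2): DENY
  req#9 t=25s (window 2): DENY
  req#10 t=29s (window 2): DENY
  req#11 t=30s (window 3): ALLOW
  req#12 t=31s (window 3): ALLOW
  req#13 t=36s (window 3): DENY
  req#14 t=36s (window 3): DENY
  req#15 t=37s (window 3): DENY
  req#16 t=39s (window 3): DENY
  req#17 t=39s (window 3): DENY
  req#18 t=39s (window 3): DENY

Allowed counts by window: 2 2 2 2

Answer: 2 2 2 2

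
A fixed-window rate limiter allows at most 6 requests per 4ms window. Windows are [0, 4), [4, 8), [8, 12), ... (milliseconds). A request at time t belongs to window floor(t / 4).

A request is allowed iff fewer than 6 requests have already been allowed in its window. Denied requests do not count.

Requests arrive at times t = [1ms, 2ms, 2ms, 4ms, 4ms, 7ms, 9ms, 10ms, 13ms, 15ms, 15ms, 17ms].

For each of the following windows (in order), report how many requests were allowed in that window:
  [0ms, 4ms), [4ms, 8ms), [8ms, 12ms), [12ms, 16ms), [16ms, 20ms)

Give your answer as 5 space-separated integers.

Answer: 3 3 2 3 1

Derivation:
Processing requests:
  req#1 t=1ms (window 0): ALLOW
  req#2 t=2ms (window 0): ALLOW
  req#3 t=2ms (window 0): ALLOW
  req#4 t=4ms (window 1): ALLOW
  req#5 t=4ms (window 1): ALLOW
  req#6 t=7ms (window 1): ALLOW
  req#7 t=9ms (window 2): ALLOW
  req#8 t=10ms (window 2): ALLOW
  req#9 t=13ms (window 3): ALLOW
  req#10 t=15ms (window 3): ALLOW
  req#11 t=15ms (window 3): ALLOW
  req#12 t=17ms (window 4): ALLOW

Allowed counts by window: 3 3 2 3 1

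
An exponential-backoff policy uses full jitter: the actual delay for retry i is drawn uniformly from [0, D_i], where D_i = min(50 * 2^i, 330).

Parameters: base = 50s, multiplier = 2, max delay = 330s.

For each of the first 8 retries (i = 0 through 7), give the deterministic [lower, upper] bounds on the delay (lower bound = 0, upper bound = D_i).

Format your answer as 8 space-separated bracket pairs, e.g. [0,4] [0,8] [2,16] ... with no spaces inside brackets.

Answer: [0,50] [0,100] [0,200] [0,330] [0,330] [0,330] [0,330] [0,330]

Derivation:
Computing bounds per retry:
  i=0: D_i=min(50*2^0,330)=50, bounds=[0,50]
  i=1: D_i=min(50*2^1,330)=100, bounds=[0,100]
  i=2: D_i=min(50*2^2,330)=200, bounds=[0,200]
  i=3: D_i=min(50*2^3,330)=330, bounds=[0,330]
  i=4: D_i=min(50*2^4,330)=330, bounds=[0,330]
  i=5: D_i=min(50*2^5,330)=330, bounds=[0,330]
  i=6: D_i=min(50*2^6,330)=330, bounds=[0,330]
  i=7: D_i=min(50*2^7,330)=330, bounds=[0,330]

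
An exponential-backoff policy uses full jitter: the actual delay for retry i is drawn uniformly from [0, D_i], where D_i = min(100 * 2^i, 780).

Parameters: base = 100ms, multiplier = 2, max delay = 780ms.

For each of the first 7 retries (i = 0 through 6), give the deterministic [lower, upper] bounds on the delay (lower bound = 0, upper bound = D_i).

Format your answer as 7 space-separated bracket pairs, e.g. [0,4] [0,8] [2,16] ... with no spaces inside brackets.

Answer: [0,100] [0,200] [0,400] [0,780] [0,780] [0,780] [0,780]

Derivation:
Computing bounds per retry:
  i=0: D_i=min(100*2^0,780)=100, bounds=[0,100]
  i=1: D_i=min(100*2^1,780)=200, bounds=[0,200]
  i=2: D_i=min(100*2^2,780)=400, bounds=[0,400]
  i=3: D_i=min(100*2^3,780)=780, bounds=[0,780]
  i=4: D_i=min(100*2^4,780)=780, bounds=[0,780]
  i=5: D_i=min(100*2^5,780)=780, bounds=[0,780]
  i=6: D_i=min(100*2^6,780)=780, bounds=[0,780]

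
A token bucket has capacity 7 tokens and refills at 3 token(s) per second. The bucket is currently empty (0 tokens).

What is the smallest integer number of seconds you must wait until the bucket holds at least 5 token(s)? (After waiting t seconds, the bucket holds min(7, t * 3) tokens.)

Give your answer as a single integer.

Answer: 2

Derivation:
Need t * 3 >= 5, so t >= 5/3.
Smallest integer t = ceil(5/3) = 2.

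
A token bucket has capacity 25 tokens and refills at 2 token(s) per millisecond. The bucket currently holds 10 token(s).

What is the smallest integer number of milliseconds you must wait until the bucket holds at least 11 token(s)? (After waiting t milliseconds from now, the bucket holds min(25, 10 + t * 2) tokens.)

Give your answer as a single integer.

Answer: 1

Derivation:
Need 10 + t * 2 >= 11, so t >= 1/2.
Smallest integer t = ceil(1/2) = 1.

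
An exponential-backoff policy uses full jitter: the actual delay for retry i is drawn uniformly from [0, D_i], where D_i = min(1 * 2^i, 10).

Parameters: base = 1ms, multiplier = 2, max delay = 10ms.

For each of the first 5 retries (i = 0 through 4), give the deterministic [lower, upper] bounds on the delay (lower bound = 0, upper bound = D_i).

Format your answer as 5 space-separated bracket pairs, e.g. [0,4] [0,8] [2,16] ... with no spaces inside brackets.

Answer: [0,1] [0,2] [0,4] [0,8] [0,10]

Derivation:
Computing bounds per retry:
  i=0: D_i=min(1*2^0,10)=1, bounds=[0,1]
  i=1: D_i=min(1*2^1,10)=2, bounds=[0,2]
  i=2: D_i=min(1*2^2,10)=4, bounds=[0,4]
  i=3: D_i=min(1*2^3,10)=8, bounds=[0,8]
  i=4: D_i=min(1*2^4,10)=10, bounds=[0,10]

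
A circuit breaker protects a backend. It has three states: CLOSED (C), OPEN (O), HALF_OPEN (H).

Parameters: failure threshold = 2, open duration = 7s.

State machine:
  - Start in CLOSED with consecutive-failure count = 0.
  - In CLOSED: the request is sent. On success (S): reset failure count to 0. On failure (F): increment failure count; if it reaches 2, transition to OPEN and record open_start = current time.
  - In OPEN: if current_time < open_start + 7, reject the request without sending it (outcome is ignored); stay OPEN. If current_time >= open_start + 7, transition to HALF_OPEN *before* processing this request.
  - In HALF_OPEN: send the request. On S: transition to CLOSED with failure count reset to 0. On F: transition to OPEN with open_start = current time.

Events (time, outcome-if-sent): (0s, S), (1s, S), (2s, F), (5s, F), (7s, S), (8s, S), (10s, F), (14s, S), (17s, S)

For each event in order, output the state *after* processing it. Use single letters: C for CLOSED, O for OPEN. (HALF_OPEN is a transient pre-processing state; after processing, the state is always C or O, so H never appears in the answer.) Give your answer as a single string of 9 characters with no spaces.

State after each event:
  event#1 t=0s outcome=S: state=CLOSED
  event#2 t=1s outcome=S: state=CLOSED
  event#3 t=2s outcome=F: state=CLOSED
  event#4 t=5s outcome=F: state=OPEN
  event#5 t=7s outcome=S: state=OPEN
  event#6 t=8s outcome=S: state=OPEN
  event#7 t=10s outcome=F: state=OPEN
  event#8 t=14s outcome=S: state=CLOSED
  event#9 t=17s outcome=S: state=CLOSED

Answer: CCCOOOOCC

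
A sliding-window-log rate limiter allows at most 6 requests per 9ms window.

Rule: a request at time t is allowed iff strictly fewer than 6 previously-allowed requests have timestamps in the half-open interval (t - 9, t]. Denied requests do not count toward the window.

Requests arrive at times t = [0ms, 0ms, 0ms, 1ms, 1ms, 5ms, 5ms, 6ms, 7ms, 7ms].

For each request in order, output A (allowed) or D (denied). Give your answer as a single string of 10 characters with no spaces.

Tracking allowed requests in the window:
  req#1 t=0ms: ALLOW
  req#2 t=0ms: ALLOW
  req#3 t=0ms: ALLOW
  req#4 t=1ms: ALLOW
  req#5 t=1ms: ALLOW
  req#6 t=5ms: ALLOW
  req#7 t=5ms: DENY
  req#8 t=6ms: DENY
  req#9 t=7ms: DENY
  req#10 t=7ms: DENY

Answer: AAAAAADDDD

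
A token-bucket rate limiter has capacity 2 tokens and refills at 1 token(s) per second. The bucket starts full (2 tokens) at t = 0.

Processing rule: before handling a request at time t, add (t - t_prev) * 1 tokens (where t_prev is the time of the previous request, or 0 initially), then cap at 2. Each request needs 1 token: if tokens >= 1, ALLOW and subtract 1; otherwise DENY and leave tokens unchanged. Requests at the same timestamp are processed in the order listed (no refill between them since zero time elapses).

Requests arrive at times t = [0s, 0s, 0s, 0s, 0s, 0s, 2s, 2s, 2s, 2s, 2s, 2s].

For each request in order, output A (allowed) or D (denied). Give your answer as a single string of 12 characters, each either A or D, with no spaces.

Simulating step by step:
  req#1 t=0s: ALLOW
  req#2 t=0s: ALLOW
  req#3 t=0s: DENY
  req#4 t=0s: DENY
  req#5 t=0s: DENY
  req#6 t=0s: DENY
  req#7 t=2s: ALLOW
  req#8 t=2s: ALLOW
  req#9 t=2s: DENY
  req#10 t=2s: DENY
  req#11 t=2s: DENY
  req#12 t=2s: DENY

Answer: AADDDDAADDDD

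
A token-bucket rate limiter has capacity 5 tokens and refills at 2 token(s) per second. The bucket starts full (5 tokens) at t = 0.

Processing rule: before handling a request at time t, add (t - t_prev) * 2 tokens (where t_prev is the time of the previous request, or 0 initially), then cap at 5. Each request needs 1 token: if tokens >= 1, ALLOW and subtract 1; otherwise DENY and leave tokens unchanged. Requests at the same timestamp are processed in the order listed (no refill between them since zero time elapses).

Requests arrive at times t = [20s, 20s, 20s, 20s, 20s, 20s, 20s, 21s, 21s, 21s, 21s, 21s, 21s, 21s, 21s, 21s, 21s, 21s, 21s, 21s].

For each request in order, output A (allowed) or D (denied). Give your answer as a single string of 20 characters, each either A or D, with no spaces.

Simulating step by step:
  req#1 t=20s: ALLOW
  req#2 t=20s: ALLOW
  req#3 t=20s: ALLOW
  req#4 t=20s: ALLOW
  req#5 t=20s: ALLOW
  req#6 t=20s: DENY
  req#7 t=20s: DENY
  req#8 t=21s: ALLOW
  req#9 t=21s: ALLOW
  req#10 t=21s: DENY
  req#11 t=21s: DENY
  req#12 t=21s: DENY
  req#13 t=21s: DENY
  req#14 t=21s: DENY
  req#15 t=21s: DENY
  req#16 t=21s: DENY
  req#17 t=21s: DENY
  req#18 t=21s: DENY
  req#19 t=21s: DENY
  req#20 t=21s: DENY

Answer: AAAAADDAADDDDDDDDDDD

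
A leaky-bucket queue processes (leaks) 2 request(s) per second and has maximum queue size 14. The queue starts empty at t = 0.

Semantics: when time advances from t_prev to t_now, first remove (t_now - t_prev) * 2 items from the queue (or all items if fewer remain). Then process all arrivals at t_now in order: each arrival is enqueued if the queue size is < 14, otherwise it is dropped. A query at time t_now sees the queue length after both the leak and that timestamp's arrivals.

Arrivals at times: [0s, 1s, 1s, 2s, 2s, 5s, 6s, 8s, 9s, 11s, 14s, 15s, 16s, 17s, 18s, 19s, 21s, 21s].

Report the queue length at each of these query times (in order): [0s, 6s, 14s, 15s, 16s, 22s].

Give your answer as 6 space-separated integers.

Queue lengths at query times:
  query t=0s: backlog = 1
  query t=6s: backlog = 1
  query t=14s: backlog = 1
  query t=15s: backlog = 1
  query t=16s: backlog = 1
  query t=22s: backlog = 0

Answer: 1 1 1 1 1 0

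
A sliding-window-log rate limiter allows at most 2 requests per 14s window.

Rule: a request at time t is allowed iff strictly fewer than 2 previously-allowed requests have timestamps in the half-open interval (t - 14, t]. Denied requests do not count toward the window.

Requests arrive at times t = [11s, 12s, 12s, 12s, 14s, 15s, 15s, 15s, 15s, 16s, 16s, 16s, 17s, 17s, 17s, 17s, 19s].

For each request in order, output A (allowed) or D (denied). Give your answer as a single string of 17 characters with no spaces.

Answer: AADDDDDDDDDDDDDDD

Derivation:
Tracking allowed requests in the window:
  req#1 t=11s: ALLOW
  req#2 t=12s: ALLOW
  req#3 t=12s: DENY
  req#4 t=12s: DENY
  req#5 t=14s: DENY
  req#6 t=15s: DENY
  req#7 t=15s: DENY
  req#8 t=15s: DENY
  req#9 t=15s: DENY
  req#10 t=16s: DENY
  req#11 t=16s: DENY
  req#12 t=16s: DENY
  req#13 t=17s: DENY
  req#14 t=17s: DENY
  req#15 t=17s: DENY
  req#16 t=17s: DENY
  req#17 t=19s: DENY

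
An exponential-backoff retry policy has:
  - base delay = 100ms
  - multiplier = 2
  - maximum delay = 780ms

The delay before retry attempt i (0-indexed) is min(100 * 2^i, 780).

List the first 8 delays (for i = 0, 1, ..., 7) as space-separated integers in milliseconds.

Computing each delay:
  i=0: min(100*2^0, 780) = 100
  i=1: min(100*2^1, 780) = 200
  i=2: min(100*2^2, 780) = 400
  i=3: min(100*2^3, 780) = 780
  i=4: min(100*2^4, 780) = 780
  i=5: min(100*2^5, 780) = 780
  i=6: min(100*2^6, 780) = 780
  i=7: min(100*2^7, 780) = 780

Answer: 100 200 400 780 780 780 780 780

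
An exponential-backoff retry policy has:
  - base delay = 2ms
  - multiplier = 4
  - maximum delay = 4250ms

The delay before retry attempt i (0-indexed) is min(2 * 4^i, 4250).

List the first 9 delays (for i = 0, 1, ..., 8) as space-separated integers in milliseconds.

Computing each delay:
  i=0: min(2*4^0, 4250) = 2
  i=1: min(2*4^1, 4250) = 8
  i=2: min(2*4^2, 4250) = 32
  i=3: min(2*4^3, 4250) = 128
  i=4: min(2*4^4, 4250) = 512
  i=5: min(2*4^5, 4250) = 2048
  i=6: min(2*4^6, 4250) = 4250
  i=7: min(2*4^7, 4250) = 4250
  i=8: min(2*4^8, 4250) = 4250

Answer: 2 8 32 128 512 2048 4250 4250 4250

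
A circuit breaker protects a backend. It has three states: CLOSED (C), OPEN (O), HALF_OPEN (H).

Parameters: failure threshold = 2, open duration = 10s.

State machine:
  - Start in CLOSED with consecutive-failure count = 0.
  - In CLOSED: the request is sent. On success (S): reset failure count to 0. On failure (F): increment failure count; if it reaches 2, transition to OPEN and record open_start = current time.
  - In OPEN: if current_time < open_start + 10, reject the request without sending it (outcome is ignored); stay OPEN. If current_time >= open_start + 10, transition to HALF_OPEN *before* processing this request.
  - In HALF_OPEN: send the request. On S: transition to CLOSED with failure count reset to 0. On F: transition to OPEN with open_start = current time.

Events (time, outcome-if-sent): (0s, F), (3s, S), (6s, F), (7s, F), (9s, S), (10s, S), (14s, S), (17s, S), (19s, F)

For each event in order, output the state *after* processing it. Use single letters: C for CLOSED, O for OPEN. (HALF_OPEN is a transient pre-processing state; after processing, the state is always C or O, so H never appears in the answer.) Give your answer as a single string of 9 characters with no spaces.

Answer: CCCOOOOCC

Derivation:
State after each event:
  event#1 t=0s outcome=F: state=CLOSED
  event#2 t=3s outcome=S: state=CLOSED
  event#3 t=6s outcome=F: state=CLOSED
  event#4 t=7s outcome=F: state=OPEN
  event#5 t=9s outcome=S: state=OPEN
  event#6 t=10s outcome=S: state=OPEN
  event#7 t=14s outcome=S: state=OPEN
  event#8 t=17s outcome=S: state=CLOSED
  event#9 t=19s outcome=F: state=CLOSED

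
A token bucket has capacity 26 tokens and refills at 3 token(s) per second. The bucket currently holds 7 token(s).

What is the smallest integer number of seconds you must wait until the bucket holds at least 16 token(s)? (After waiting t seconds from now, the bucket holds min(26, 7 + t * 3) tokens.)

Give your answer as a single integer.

Answer: 3

Derivation:
Need 7 + t * 3 >= 16, so t >= 9/3.
Smallest integer t = ceil(9/3) = 3.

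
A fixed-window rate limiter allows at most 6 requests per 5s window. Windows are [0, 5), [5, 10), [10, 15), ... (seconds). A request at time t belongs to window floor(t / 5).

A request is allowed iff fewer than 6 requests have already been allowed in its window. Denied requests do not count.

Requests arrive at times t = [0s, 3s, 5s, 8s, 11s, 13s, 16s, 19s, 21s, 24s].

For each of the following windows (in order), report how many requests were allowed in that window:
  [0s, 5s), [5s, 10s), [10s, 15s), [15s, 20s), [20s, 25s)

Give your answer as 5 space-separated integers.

Answer: 2 2 2 2 2

Derivation:
Processing requests:
  req#1 t=0s (window 0): ALLOW
  req#2 t=3s (window 0): ALLOW
  req#3 t=5s (window 1): ALLOW
  req#4 t=8s (window 1): ALLOW
  req#5 t=11s (window 2): ALLOW
  req#6 t=13s (window 2): ALLOW
  req#7 t=16s (window 3): ALLOW
  req#8 t=19s (window 3): ALLOW
  req#9 t=21s (window 4): ALLOW
  req#10 t=24s (window 4): ALLOW

Allowed counts by window: 2 2 2 2 2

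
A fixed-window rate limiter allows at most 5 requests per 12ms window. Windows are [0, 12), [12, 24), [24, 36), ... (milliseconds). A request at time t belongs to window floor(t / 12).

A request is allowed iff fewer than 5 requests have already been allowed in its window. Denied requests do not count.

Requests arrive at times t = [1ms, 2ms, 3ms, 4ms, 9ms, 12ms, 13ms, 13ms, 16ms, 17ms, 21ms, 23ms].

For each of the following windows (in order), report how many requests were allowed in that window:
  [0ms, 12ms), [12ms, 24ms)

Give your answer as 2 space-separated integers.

Processing requests:
  req#1 t=1ms (window 0): ALLOW
  req#2 t=2ms (window 0): ALLOW
  req#3 t=3ms (window 0): ALLOW
  req#4 t=4ms (window 0): ALLOW
  req#5 t=9ms (window 0): ALLOW
  req#6 t=12ms (window 1): ALLOW
  req#7 t=13ms (window 1): ALLOW
  req#8 t=13ms (window 1): ALLOW
  req#9 t=16ms (window 1): ALLOW
  req#10 t=17ms (window 1): ALLOW
  req#11 t=21ms (window 1): DENY
  req#12 t=23ms (window 1): DENY

Allowed counts by window: 5 5

Answer: 5 5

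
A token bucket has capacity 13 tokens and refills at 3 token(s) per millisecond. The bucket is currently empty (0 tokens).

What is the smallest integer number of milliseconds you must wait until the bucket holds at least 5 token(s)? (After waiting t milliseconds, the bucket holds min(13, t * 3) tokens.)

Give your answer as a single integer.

Answer: 2

Derivation:
Need t * 3 >= 5, so t >= 5/3.
Smallest integer t = ceil(5/3) = 2.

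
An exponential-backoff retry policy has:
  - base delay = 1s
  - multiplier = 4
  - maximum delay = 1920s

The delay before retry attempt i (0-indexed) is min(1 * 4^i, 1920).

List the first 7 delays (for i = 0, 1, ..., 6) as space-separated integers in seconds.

Computing each delay:
  i=0: min(1*4^0, 1920) = 1
  i=1: min(1*4^1, 1920) = 4
  i=2: min(1*4^2, 1920) = 16
  i=3: min(1*4^3, 1920) = 64
  i=4: min(1*4^4, 1920) = 256
  i=5: min(1*4^5, 1920) = 1024
  i=6: min(1*4^6, 1920) = 1920

Answer: 1 4 16 64 256 1024 1920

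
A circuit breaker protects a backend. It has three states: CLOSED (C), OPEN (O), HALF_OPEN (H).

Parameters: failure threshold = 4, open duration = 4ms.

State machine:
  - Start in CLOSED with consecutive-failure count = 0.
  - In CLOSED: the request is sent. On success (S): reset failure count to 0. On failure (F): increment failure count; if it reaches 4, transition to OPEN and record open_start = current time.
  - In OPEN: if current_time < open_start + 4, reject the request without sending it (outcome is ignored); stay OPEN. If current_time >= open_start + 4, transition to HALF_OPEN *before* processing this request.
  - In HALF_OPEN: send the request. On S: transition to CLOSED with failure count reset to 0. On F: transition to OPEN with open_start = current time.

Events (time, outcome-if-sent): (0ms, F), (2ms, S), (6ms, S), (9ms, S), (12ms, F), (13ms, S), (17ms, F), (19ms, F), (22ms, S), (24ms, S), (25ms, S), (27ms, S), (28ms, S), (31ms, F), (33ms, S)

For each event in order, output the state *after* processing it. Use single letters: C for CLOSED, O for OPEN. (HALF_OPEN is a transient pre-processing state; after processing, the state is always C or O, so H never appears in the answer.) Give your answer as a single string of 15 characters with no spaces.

Answer: CCCCCCCCCCCCCCC

Derivation:
State after each event:
  event#1 t=0ms outcome=F: state=CLOSED
  event#2 t=2ms outcome=S: state=CLOSED
  event#3 t=6ms outcome=S: state=CLOSED
  event#4 t=9ms outcome=S: state=CLOSED
  event#5 t=12ms outcome=F: state=CLOSED
  event#6 t=13ms outcome=S: state=CLOSED
  event#7 t=17ms outcome=F: state=CLOSED
  event#8 t=19ms outcome=F: state=CLOSED
  event#9 t=22ms outcome=S: state=CLOSED
  event#10 t=24ms outcome=S: state=CLOSED
  event#11 t=25ms outcome=S: state=CLOSED
  event#12 t=27ms outcome=S: state=CLOSED
  event#13 t=28ms outcome=S: state=CLOSED
  event#14 t=31ms outcome=F: state=CLOSED
  event#15 t=33ms outcome=S: state=CLOSED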